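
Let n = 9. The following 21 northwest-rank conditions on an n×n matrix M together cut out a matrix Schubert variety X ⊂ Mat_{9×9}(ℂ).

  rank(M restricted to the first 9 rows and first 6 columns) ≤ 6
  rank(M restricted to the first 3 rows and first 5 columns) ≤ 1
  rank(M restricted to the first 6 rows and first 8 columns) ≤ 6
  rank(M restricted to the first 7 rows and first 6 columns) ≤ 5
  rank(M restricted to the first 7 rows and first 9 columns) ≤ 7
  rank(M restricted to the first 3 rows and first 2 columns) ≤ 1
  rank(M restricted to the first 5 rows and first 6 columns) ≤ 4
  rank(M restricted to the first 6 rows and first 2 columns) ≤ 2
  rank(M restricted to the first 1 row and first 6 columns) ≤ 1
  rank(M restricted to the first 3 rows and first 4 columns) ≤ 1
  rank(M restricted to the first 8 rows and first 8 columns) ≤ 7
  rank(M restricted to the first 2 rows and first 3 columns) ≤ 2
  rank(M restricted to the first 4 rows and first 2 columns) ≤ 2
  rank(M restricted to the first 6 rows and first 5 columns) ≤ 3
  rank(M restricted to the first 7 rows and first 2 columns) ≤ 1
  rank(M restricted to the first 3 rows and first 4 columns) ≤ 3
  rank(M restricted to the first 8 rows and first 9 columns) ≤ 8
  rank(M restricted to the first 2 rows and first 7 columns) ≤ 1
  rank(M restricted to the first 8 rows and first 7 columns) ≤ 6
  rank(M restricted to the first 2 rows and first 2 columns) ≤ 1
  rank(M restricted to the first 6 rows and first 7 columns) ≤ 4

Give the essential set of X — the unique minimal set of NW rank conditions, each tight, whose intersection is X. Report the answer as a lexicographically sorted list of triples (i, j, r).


Reconstructing r_w from the 21 given conditions:

  row 1: 1 1 1 1 1 1 1 1 1
  row 2: 1 1 1 1 1 1 1 2 2
  row 3: 1 1 1 1 1 2 2 3 3
  row 4: 1 1 2 2 2 3 3 4 4
  row 5: 1 1 2 3 3 4 4 5 5
  row 6: 1 1 2 3 3 4 4 5 6
  row 7: 1 1 2 3 4 5 5 6 7
  row 8: 1 2 3 4 5 6 6 7 8
  row 9: 1 2 3 4 5 6 7 8 9

second differences of R give the permutation w = (1, 8, 6, 3, 4, 9, 5, 2, 7).

ℓ(w)=16; the 5 essential cells (i,j,r):

[(2, 7, 1), (3, 5, 1), (6, 5, 3), (6, 7, 4), (7, 2, 1)]


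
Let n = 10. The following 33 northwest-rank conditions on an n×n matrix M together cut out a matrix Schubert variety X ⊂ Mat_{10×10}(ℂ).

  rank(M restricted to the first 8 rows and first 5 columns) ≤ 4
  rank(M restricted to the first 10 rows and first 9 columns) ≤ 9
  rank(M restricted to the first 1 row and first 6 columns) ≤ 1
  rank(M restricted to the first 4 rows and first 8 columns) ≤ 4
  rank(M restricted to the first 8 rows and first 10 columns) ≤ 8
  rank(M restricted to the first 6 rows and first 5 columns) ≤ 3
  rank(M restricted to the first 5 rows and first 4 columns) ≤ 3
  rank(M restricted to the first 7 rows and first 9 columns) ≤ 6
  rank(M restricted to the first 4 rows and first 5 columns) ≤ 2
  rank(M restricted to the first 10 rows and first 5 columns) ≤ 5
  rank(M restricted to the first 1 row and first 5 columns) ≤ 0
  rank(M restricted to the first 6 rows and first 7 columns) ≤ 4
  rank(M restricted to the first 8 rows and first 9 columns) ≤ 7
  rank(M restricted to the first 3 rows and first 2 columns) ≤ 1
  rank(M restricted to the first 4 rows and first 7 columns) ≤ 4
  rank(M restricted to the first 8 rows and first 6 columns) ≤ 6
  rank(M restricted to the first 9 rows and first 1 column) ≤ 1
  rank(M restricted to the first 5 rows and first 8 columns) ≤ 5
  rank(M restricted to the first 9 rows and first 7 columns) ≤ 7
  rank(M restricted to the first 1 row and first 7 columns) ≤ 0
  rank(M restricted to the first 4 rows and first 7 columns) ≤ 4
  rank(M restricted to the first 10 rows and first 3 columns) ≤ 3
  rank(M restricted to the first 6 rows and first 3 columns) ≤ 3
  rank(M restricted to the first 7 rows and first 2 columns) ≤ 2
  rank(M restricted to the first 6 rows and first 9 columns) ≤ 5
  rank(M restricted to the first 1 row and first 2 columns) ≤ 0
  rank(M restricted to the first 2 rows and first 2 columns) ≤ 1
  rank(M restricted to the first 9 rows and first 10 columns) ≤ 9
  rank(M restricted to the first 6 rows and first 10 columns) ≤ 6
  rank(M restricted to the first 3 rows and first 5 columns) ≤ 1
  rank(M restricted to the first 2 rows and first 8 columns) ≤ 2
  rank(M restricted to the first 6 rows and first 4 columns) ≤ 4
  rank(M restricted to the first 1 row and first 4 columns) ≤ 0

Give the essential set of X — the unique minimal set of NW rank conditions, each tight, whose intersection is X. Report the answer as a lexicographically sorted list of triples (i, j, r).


Reconstructing r_w from the 33 given conditions:

  row 1: 0  0  0  0  0  0  0  1  1  1
  row 2: 1  1  1  1  1  1  1  2  2  2
  row 3: 1  1  1  1  1  2  2  3  3  3
  row 4: 1  2  2  2  2  3  3  4  4  4
  row 5: 1  2  3  3  3  4  4  5  5  5
  row 6: 1  2  3  3  3  4  4  5  5  6
  row 7: 1  2  3  4  4  5  5  6  6  7
  row 8: 1  2  3  4  4  5  6  7  7  8
  row 9: 1  2  3  4  5  6  7  8  8  9
  row 10: 1  2  3  4  5  6  7  8  9  10

reading off 1-entries of Δ²R: w = (8, 1, 6, 2, 3, 10, 4, 7, 5, 9).

6 SE-corners of the 16-cell Rothe diagram give Ess(w):

[(1, 7, 0), (3, 5, 1), (6, 5, 3), (6, 7, 4), (6, 9, 5), (8, 5, 4)]


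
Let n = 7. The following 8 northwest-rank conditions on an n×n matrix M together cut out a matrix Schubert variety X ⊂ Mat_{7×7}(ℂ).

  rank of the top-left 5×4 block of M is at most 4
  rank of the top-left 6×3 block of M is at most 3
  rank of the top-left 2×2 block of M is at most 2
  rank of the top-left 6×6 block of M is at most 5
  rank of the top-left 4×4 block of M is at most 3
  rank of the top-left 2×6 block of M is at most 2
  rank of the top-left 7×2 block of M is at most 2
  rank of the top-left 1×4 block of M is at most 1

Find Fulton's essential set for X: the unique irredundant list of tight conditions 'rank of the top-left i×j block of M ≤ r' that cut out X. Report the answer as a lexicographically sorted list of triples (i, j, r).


Reconstructing r_w from the 8 given conditions:

  1, 1, 1, 1, 1, 1, 1
  1, 2, 2, 2, 2, 2, 2
  1, 2, 3, 3, 3, 3, 3
  1, 2, 3, 3, 4, 4, 4
  1, 2, 3, 4, 5, 5, 5
  1, 2, 3, 4, 5, 5, 6
  1, 2, 3, 4, 5, 6, 7

the unique w with this rank table is (1, 2, 3, 5, 4, 7, 6).

D(w) has 2 cells with 2 SE-corners; essential set:

[(4, 4, 3), (6, 6, 5)]


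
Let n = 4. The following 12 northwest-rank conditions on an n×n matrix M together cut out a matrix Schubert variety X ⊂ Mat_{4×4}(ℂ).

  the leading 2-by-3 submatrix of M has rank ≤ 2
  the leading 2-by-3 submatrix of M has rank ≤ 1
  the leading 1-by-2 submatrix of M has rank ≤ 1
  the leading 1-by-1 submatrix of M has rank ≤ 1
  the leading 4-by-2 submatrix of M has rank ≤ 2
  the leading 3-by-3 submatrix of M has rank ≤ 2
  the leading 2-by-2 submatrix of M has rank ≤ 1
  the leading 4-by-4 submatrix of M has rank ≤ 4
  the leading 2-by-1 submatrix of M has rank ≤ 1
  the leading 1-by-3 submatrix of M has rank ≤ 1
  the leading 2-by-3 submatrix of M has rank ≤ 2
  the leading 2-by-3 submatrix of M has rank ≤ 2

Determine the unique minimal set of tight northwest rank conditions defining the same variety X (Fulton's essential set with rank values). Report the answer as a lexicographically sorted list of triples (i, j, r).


Computing R[i][j] = min implied NW-rank bound (n=4, 12 conditions):

  R[1]: 1, 1, 1, 1
  R[2]: 1, 1, 1, 2
  R[3]: 1, 2, 2, 3
  R[4]: 1, 2, 3, 4

giving w = (1, 4, 2, 3) via Δ²R.

1 SE-corner of the 2-cell Rothe diagram gives Ess(w):

[(2, 3, 1)]


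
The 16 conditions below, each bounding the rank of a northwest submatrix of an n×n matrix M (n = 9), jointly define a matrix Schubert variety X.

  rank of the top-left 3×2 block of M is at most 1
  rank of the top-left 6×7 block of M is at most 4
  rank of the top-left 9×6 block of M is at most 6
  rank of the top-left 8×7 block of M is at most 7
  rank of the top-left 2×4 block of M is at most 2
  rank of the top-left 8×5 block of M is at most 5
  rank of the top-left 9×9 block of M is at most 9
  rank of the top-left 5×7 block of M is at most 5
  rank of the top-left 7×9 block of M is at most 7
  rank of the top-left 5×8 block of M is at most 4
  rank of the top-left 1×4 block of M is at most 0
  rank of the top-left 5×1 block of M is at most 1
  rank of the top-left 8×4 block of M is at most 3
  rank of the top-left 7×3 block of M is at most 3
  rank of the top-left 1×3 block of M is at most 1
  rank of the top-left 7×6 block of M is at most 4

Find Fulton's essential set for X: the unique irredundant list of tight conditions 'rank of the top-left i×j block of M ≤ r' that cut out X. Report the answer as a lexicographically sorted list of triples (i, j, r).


Propagating the 16 rank bounds to every northwest block:

  0  0  0  0  1  1  1  1  1
  1  1  1  1  2  2  2  2  2
  1  1  2  2  3  3  3  3  3
  1  2  3  3  4  4  4  4  4
  1  2  3  3  4  4  4  4  5
  1  2  3  3  4  4  4  5  6
  1  2  3  3  4  4  5  6  7
  1  2  3  3  4  5  6  7  8
  1  2  3  4  5  6  7  8  9

the unique w with this rank table is (5, 1, 3, 2, 9, 8, 7, 6, 4).

Rothe diagram D(w) (15 cells), 6 SE-corners (essential conditions):

[(1, 4, 0), (3, 2, 1), (5, 8, 4), (6, 7, 4), (7, 6, 4), (8, 4, 3)]


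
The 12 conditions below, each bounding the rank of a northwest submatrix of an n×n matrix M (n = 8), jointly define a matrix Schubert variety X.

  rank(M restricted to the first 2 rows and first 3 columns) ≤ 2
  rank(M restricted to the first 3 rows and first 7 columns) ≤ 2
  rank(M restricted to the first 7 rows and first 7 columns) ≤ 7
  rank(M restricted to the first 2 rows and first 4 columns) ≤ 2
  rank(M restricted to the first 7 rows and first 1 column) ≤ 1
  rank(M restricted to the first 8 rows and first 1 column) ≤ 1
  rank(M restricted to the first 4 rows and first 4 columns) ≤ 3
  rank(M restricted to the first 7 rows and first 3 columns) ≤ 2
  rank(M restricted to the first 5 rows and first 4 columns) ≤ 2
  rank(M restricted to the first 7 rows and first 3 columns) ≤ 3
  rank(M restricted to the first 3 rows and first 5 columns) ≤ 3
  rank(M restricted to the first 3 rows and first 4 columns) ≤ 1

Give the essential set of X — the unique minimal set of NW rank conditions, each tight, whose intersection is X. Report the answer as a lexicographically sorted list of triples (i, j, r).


Recovering R(i,j) via the rank-extension bound from the 12 conditions:

  1, 1, 1, 1, 1, 1, 1, 1
  1, 1, 1, 1, 2, 2, 2, 2
  1, 1, 1, 1, 2, 2, 2, 3
  1, 2, 2, 2, 3, 3, 3, 4
  1, 2, 2, 2, 3, 4, 4, 5
  1, 2, 2, 3, 4, 5, 5, 6
  1, 2, 2, 3, 4, 5, 6, 7
  1, 2, 3, 4, 5, 6, 7, 8

giving w = (1, 5, 8, 2, 6, 4, 7, 3) via Δ²R.

ℓ(w)=12; the 4 essential cells (i,j,r):

[(3, 4, 1), (3, 7, 2), (5, 4, 2), (7, 3, 2)]


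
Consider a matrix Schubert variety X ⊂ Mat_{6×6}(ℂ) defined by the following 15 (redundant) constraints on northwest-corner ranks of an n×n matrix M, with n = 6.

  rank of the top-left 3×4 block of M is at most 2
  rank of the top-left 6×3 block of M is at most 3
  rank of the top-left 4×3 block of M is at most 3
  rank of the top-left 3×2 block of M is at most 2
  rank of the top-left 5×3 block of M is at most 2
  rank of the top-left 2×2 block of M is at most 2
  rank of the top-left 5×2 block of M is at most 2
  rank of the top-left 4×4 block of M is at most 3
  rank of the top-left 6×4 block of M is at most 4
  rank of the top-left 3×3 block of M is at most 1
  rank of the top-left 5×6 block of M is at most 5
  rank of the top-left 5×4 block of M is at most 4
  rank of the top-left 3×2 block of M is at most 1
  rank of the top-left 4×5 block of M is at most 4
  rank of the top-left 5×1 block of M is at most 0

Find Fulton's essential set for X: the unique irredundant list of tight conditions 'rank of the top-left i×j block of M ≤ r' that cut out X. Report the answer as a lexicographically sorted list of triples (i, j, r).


Rank table r_w(6×6) implied by the 15 constraints:

  row 1: 0  1  1  1  1  1
  row 2: 0  1  1  2  2  2
  row 3: 0  1  1  2  3  3
  row 4: 0  1  2  3  4  4
  row 5: 0  1  2  3  4  5
  row 6: 1  2  3  4  5  6

second differences of R give the permutation w = (2, 4, 5, 3, 6, 1).

|D(w)|=7, |Ess(w)|=2:

[(3, 3, 1), (5, 1, 0)]


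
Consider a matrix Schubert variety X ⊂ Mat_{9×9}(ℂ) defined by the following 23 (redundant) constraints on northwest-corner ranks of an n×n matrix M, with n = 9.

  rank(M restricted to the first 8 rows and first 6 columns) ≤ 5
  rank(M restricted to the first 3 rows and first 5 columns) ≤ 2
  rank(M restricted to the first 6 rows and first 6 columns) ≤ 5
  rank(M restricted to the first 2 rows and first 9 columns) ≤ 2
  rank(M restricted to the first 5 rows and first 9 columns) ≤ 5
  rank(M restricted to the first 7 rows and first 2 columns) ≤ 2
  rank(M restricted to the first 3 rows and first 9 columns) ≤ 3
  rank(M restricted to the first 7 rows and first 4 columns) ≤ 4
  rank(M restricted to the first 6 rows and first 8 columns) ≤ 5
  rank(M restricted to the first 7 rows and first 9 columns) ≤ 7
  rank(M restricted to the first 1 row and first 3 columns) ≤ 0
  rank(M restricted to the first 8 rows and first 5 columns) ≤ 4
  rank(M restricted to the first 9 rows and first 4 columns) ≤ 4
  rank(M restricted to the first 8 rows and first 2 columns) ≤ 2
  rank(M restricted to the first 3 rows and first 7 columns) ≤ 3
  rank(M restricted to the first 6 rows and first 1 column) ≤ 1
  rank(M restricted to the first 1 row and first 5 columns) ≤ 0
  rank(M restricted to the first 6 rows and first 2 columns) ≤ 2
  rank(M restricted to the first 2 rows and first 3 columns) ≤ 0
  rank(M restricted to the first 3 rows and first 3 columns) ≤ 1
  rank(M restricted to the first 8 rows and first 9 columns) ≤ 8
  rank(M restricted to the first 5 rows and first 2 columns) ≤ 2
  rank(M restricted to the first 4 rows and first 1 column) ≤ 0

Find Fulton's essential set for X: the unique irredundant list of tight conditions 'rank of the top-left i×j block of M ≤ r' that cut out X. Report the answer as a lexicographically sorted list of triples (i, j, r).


Propagating the 23 rank bounds to every northwest block:

  0 0 0 0 0 1 1 1 1
  0 0 0 1 1 2 2 2 2
  0 1 1 2 2 3 3 3 3
  0 1 2 3 3 4 4 4 4
  1 2 3 4 4 5 5 5 5
  1 2 3 4 4 5 5 5 6
  1 2 3 4 4 5 6 6 7
  1 2 3 4 4 5 6 7 8
  1 2 3 4 5 6 7 8 9

hence w(1..9) = (6, 4, 2, 3, 1, 9, 7, 8, 5).

Rothe diagram D(w) (15 cells), 5 SE-corners (essential conditions):

[(1, 5, 0), (2, 3, 0), (4, 1, 0), (6, 8, 5), (8, 5, 4)]


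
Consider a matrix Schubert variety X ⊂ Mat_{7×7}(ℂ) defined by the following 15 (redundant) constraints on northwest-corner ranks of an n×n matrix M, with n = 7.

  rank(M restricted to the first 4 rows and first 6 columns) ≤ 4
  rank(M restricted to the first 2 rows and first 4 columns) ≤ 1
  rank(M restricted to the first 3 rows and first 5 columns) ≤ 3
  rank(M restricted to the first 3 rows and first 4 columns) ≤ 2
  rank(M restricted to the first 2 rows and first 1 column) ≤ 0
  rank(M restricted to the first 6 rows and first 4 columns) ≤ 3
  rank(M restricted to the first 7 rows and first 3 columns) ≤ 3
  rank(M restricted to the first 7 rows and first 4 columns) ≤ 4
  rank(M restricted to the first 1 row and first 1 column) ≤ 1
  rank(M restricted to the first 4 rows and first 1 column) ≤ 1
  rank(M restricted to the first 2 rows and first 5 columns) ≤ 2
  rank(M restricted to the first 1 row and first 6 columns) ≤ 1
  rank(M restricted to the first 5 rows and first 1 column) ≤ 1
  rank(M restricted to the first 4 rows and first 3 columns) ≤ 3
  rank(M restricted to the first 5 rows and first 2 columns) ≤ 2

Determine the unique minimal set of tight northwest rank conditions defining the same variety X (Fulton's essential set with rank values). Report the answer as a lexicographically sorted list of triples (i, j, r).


Computing R[i][j] = min implied NW-rank bound (n=7, 15 conditions):

  i=1: 0 | 1 | 1 | 1 | 1 | 1 | 1
  i=2: 0 | 1 | 1 | 1 | 2 | 2 | 2
  i=3: 1 | 2 | 2 | 2 | 3 | 3 | 3
  i=4: 1 | 2 | 3 | 3 | 4 | 4 | 4
  i=5: 1 | 2 | 3 | 3 | 4 | 5 | 5
  i=6: 1 | 2 | 3 | 3 | 4 | 5 | 6
  i=7: 1 | 2 | 3 | 4 | 5 | 6 | 7

the unique w with this rank table is (2, 5, 1, 3, 6, 7, 4).

D(w) has 6 cells with 3 SE-corners; essential set:

[(2, 1, 0), (2, 4, 1), (6, 4, 3)]


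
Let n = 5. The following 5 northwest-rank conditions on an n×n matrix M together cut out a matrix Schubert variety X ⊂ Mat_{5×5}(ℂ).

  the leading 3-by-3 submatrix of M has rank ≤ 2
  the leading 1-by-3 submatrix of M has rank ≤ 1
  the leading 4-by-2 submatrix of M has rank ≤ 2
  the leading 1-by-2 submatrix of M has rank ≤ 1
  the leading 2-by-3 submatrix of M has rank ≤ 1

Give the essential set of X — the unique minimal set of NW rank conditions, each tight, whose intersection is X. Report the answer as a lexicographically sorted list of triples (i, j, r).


Recovering R(i,j) via the rank-extension bound from the 5 conditions:

  i=1: 1 1 1 1 1
  i=2: 1 1 1 2 2
  i=3: 1 2 2 3 3
  i=4: 1 2 3 4 4
  i=5: 1 2 3 4 5

the unique w with this rank table is (1, 4, 2, 3, 5).

ℓ(w)=2; the 1 essential cell (i,j,r):

[(2, 3, 1)]


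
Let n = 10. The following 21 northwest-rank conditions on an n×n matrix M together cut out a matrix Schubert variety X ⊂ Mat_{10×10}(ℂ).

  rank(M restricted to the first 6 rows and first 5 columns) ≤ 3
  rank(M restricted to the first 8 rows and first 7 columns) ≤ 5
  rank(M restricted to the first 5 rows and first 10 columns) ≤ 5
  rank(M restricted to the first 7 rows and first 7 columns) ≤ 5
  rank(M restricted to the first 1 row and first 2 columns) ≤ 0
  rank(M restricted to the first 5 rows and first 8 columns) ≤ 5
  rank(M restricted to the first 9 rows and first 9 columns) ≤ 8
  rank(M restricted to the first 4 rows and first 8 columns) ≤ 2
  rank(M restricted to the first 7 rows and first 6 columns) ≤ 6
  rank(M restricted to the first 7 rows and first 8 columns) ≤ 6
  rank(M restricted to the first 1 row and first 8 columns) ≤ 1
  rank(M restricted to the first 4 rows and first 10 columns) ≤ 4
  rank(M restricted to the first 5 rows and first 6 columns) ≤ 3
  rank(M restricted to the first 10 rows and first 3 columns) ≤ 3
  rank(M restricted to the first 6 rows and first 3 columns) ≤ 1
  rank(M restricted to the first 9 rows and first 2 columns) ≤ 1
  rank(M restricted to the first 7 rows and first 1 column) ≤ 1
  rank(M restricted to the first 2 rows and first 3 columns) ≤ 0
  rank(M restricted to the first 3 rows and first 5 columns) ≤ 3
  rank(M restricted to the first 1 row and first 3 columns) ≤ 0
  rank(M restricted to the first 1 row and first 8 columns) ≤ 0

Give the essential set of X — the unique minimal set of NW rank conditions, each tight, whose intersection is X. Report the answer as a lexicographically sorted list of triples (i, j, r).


Rank table r_w(10×10) implied by the 21 constraints:

  row 1: 0, 0, 0, 0, 0, 0, 0, 0, 1, 1
  row 2: 0, 0, 0, 1, 1, 1, 1, 1, 2, 2
  row 3: 1, 1, 1, 2, 2, 2, 2, 2, 3, 3
  row 4: 1, 1, 1, 2, 2, 2, 2, 2, 3, 4
  row 5: 1, 1, 1, 2, 3, 3, 3, 3, 4, 5
  row 6: 1, 1, 1, 2, 3, 4, 4, 4, 5, 6
  row 7: 1, 1, 2, 3, 4, 5, 5, 5, 6, 7
  row 8: 1, 1, 2, 3, 4, 5, 5, 6, 7, 8
  row 9: 1, 1, 2, 3, 4, 5, 6, 7, 8, 9
  row 10: 1, 2, 3, 4, 5, 6, 7, 8, 9, 10

giving w = (9, 4, 1, 10, 5, 6, 3, 8, 7, 2) via Δ²R.

|D(w)|=25, |Ess(w)|=6:

[(1, 8, 0), (2, 3, 0), (4, 8, 2), (6, 3, 1), (8, 7, 5), (9, 2, 1)]


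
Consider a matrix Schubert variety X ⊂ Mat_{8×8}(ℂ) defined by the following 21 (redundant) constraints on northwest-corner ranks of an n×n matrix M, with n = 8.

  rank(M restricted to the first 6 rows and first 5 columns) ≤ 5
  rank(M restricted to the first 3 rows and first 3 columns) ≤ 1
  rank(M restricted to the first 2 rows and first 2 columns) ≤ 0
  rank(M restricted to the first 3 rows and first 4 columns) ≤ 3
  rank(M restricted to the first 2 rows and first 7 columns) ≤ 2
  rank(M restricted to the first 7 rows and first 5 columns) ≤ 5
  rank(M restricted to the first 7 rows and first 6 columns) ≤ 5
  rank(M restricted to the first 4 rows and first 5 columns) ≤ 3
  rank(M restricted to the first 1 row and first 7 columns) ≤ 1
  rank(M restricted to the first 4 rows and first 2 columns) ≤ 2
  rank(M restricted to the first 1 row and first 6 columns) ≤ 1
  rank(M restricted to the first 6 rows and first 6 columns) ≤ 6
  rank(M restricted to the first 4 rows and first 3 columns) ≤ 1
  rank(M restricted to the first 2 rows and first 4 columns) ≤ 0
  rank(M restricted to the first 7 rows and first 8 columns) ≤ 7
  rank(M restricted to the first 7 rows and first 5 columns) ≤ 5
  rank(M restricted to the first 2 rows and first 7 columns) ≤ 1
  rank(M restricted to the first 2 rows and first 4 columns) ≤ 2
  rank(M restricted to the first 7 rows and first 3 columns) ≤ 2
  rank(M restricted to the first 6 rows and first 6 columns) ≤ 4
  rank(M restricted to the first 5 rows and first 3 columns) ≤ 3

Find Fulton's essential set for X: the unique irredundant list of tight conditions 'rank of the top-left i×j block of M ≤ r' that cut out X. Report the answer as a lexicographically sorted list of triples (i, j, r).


Propagating the 21 rank bounds to every northwest block:

  0  0  0  0  1  1  1  1
  0  0  0  0  1  1  1  2
  1  1  1  1  2  2  2  3
  1  1  1  2  3  3  3  4
  1  2  2  3  4  4  4  5
  1  2  2  3  4  4  5  6
  1  2  2  3  4  5  6  7
  1  2  3  4  5  6  7  8

giving w = (5, 8, 1, 4, 2, 7, 6, 3) via Δ²R.

Fulton essential set (5 of the 15 Rothe cells):

[(2, 4, 0), (2, 7, 1), (4, 3, 1), (6, 6, 4), (7, 3, 2)]


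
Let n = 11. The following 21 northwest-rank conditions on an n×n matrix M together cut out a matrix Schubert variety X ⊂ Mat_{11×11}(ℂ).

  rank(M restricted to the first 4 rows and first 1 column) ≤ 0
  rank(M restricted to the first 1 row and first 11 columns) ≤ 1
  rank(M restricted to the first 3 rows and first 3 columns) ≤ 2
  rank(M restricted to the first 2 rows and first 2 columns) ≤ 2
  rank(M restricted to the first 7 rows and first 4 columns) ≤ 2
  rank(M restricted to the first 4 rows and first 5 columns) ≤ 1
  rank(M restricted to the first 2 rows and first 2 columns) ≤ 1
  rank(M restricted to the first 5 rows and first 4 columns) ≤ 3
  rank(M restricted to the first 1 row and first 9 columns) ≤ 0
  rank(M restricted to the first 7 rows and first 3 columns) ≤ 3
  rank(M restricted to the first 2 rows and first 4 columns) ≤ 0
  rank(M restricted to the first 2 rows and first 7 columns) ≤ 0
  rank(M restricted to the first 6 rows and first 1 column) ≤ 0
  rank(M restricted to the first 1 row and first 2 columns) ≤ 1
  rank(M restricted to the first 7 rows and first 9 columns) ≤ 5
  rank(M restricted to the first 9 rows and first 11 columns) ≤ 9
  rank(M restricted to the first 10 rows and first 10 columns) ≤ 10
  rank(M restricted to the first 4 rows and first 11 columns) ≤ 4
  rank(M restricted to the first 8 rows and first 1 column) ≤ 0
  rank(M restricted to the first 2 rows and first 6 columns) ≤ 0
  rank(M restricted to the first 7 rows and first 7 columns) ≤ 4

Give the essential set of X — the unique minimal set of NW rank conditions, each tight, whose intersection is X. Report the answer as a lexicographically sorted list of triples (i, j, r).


Reconstructing r_w from the 21 given conditions:

  R[1]: 0 | 0 | 0 | 0 | 0 | 0 | 0 | 0 | 0 | 1 | 1
  R[2]: 0 | 0 | 0 | 0 | 0 | 0 | 0 | 1 | 1 | 2 | 2
  R[3]: 0 | 1 | 1 | 1 | 1 | 1 | 1 | 2 | 2 | 3 | 3
  R[4]: 0 | 1 | 1 | 1 | 1 | 2 | 2 | 3 | 3 | 4 | 4
  R[5]: 0 | 1 | 2 | 2 | 2 | 3 | 3 | 4 | 4 | 5 | 5
  R[6]: 0 | 1 | 2 | 2 | 3 | 4 | 4 | 5 | 5 | 6 | 6
  R[7]: 0 | 1 | 2 | 2 | 3 | 4 | 4 | 5 | 5 | 6 | 7
  R[8]: 0 | 1 | 2 | 3 | 4 | 5 | 5 | 6 | 6 | 7 | 8
  R[9]: 1 | 2 | 3 | 4 | 5 | 6 | 6 | 7 | 7 | 8 | 9
  R[10]: 1 | 2 | 3 | 4 | 5 | 6 | 7 | 8 | 8 | 9 | 10
  R[11]: 1 | 2 | 3 | 4 | 5 | 6 | 7 | 8 | 9 | 10 | 11

the unique w with this rank table is (10, 8, 2, 6, 3, 5, 11, 4, 1, 7, 9).

Fulton essential set (7 of the 29 Rothe cells):

[(1, 9, 0), (2, 7, 0), (4, 5, 1), (7, 4, 2), (7, 7, 4), (7, 9, 5), (8, 1, 0)]


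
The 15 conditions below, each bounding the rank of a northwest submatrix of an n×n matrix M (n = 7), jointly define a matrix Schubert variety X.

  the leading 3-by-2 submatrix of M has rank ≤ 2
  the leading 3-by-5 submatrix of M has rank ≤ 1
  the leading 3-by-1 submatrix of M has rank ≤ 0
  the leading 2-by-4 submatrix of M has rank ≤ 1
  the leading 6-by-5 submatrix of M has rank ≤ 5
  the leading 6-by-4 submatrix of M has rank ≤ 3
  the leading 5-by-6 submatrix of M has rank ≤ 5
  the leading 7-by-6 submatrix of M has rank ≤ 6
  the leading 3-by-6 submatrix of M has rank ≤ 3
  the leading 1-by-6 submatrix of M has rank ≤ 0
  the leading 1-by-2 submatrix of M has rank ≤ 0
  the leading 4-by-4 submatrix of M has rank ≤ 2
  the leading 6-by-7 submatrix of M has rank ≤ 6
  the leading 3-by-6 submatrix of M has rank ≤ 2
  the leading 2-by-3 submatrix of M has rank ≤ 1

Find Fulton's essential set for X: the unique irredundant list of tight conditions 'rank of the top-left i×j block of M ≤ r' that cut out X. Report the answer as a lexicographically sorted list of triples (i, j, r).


Computing R[i][j] = min implied NW-rank bound (n=7, 15 conditions):

  R[1]: 0  0  0  0  0  0  1
  R[2]: 0  1  1  1  1  1  2
  R[3]: 0  1  1  1  1  2  3
  R[4]: 1  2  2  2  2  3  4
  R[5]: 1  2  3  3  3  4  5
  R[6]: 1  2  3  3  4  5  6
  R[7]: 1  2  3  4  5  6  7

the unique w with this rank table is (7, 2, 6, 1, 3, 5, 4).

Fulton essential set (4 of the 12 Rothe cells):

[(1, 6, 0), (3, 1, 0), (3, 5, 1), (6, 4, 3)]


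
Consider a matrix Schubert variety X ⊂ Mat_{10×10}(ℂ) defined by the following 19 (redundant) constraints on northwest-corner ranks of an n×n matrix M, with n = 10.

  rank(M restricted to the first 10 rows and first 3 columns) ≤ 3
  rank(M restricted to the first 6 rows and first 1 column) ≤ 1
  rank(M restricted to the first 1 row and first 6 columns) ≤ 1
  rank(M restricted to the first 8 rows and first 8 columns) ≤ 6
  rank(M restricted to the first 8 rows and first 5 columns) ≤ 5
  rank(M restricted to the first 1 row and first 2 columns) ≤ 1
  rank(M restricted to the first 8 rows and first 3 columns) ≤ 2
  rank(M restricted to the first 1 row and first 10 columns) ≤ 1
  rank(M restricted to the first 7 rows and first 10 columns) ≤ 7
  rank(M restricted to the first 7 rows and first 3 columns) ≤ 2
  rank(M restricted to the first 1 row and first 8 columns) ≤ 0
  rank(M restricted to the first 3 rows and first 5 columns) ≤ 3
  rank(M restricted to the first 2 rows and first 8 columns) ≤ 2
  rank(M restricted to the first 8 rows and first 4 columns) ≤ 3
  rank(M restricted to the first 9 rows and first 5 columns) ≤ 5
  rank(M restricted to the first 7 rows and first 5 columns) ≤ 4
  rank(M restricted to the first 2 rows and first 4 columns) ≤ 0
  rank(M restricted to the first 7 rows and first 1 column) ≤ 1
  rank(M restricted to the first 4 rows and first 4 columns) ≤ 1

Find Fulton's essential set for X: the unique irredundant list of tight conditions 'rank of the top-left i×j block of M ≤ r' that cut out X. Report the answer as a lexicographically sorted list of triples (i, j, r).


Reconstructing r_w from the 19 given conditions:

  R[1]: 0  0  0  0  0  0  0  0  1  1
  R[2]: 0  0  0  0  1  1  1  1  2  2
  R[3]: 1  1  1  1  2  2  2  2  3  3
  R[4]: 1  1  1  1  2  3  3  3  4  4
  R[5]: 1  2  2  2  3  4  4  4  5  5
  R[6]: 1  2  2  3  4  5  5  5  6  6
  R[7]: 1  2  2  3  4  5  6  6  7  7
  R[8]: 1  2  2  3  4  5  6  6  7  8
  R[9]: 1  2  3  4  5  6  7  7  8  9
  R[10]: 1  2  3  4  5  6  7  8  9  10

reading off 1-entries of Δ²R: w = (9, 5, 1, 6, 2, 4, 7, 10, 3, 8).

ℓ(w)=19; the 5 essential cells (i,j,r):

[(1, 8, 0), (2, 4, 0), (4, 4, 1), (8, 3, 2), (8, 8, 6)]


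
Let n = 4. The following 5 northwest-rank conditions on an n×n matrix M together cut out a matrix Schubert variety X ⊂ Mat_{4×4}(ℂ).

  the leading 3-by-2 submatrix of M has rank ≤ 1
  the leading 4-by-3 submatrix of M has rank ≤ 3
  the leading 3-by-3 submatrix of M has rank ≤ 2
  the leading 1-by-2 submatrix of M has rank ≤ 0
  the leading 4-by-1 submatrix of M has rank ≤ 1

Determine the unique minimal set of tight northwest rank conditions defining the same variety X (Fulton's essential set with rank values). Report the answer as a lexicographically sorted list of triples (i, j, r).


Propagating the 5 rank bounds to every northwest block:

  0  0  1  1
  1  1  2  2
  1  1  2  3
  1  2  3  4

giving w = (3, 1, 4, 2) via Δ²R.

ℓ(w)=3; the 2 essential cells (i,j,r):

[(1, 2, 0), (3, 2, 1)]


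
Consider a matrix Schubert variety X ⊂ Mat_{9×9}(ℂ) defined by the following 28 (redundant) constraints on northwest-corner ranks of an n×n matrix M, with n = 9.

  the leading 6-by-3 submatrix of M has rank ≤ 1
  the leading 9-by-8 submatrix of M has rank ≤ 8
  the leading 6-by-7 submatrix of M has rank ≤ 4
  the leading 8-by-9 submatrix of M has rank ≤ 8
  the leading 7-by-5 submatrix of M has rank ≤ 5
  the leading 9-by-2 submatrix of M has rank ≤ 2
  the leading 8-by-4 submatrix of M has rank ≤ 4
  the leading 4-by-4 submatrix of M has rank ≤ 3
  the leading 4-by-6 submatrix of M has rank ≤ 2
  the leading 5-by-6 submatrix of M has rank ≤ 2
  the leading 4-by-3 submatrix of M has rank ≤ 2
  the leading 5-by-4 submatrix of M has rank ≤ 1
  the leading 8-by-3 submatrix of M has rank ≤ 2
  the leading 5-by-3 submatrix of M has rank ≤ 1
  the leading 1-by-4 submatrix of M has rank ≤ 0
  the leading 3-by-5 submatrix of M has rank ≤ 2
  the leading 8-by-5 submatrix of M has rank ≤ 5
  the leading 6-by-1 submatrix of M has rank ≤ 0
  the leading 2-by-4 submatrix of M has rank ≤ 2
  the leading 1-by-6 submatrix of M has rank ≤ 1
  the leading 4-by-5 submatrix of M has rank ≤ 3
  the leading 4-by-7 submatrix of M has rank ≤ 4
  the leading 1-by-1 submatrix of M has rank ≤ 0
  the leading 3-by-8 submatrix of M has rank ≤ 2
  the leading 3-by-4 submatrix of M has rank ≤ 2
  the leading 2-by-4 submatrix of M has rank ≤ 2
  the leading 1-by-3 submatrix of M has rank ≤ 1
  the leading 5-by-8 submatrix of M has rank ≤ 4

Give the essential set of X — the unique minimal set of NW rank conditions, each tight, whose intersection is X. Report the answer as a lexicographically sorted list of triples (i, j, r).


Reconstructing r_w from the 28 given conditions:

  i=1: 0, 0, 0, 0, 1, 1, 1, 1, 1
  i=2: 0, 1, 1, 1, 2, 2, 2, 2, 2
  i=3: 0, 1, 1, 1, 2, 2, 2, 2, 3
  i=4: 0, 1, 1, 1, 2, 2, 3, 3, 4
  i=5: 0, 1, 1, 1, 2, 2, 3, 4, 5
  i=6: 0, 1, 1, 2, 3, 3, 4, 5, 6
  i=7: 1, 2, 2, 3, 4, 4, 5, 6, 7
  i=8: 1, 2, 2, 3, 4, 5, 6, 7, 8
  i=9: 1, 2, 3, 4, 5, 6, 7, 8, 9

reading off 1-entries of Δ²R: w = (5, 2, 9, 7, 8, 4, 1, 6, 3).

ℓ(w)=22; the 7 essential cells (i,j,r):

[(1, 4, 0), (3, 8, 2), (5, 4, 1), (5, 6, 2), (6, 1, 0), (6, 3, 1), (8, 3, 2)]


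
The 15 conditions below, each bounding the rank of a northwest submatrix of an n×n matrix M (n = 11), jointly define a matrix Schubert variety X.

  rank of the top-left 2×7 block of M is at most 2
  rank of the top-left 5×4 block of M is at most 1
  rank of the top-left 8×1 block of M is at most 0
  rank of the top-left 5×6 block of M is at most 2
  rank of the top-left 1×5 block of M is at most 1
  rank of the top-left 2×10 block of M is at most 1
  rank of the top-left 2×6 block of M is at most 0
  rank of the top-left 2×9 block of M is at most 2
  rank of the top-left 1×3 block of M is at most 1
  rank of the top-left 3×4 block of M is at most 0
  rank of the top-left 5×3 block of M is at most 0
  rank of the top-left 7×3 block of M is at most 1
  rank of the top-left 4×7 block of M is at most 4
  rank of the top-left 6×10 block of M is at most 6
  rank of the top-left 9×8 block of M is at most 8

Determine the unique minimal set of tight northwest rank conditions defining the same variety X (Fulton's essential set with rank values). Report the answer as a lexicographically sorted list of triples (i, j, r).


The tightest implied rank at each (i,j), from the 15 conditions:

  i=1: 0  0  0  0  0  0  1  1  1  1  1
  i=2: 0  0  0  0  0  0  1  1  1  1  2
  i=3: 0  0  0  0  1  1  2  2  2  2  3
  i=4: 0  0  0  1  2  2  3  3  3  3  4
  i=5: 0  0  0  1  2  2  3  4  4  4  5
  i=6: 0  1  1  2  3  3  4  5  5  5  6
  i=7: 0  1  1  2  3  4  5  6  6  6  7
  i=8: 0  1  2  3  4  5  6  7  7  7  8
  i=9: 1  2  3  4  5  6  7  8  8  8  9
  i=10: 1  2  3  4  5  6  7  8  9  9  10
  i=11: 1  2  3  4  5  6  7  8  9  10  11

hence w(1..11) = (7, 11, 5, 4, 8, 2, 6, 3, 1, 9, 10).

D(w) has 30 cells with 7 SE-corners; essential set:

[(2, 6, 0), (2, 10, 1), (3, 4, 0), (5, 3, 0), (5, 6, 2), (7, 3, 1), (8, 1, 0)]


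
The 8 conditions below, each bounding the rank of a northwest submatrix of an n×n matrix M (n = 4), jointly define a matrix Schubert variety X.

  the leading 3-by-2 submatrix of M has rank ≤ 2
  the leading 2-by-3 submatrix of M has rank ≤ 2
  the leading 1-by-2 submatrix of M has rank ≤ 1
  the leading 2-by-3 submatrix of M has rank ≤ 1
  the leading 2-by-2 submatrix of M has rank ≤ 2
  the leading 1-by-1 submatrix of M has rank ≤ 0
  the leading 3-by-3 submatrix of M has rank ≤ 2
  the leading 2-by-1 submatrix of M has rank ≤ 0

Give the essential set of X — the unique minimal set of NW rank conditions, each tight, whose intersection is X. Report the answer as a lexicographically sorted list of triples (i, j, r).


Propagating the 8 rank bounds to every northwest block:

  i=1: 0 1 1 1
  i=2: 0 1 1 2
  i=3: 1 2 2 3
  i=4: 1 2 3 4

hence w(1..4) = (2, 4, 1, 3).

D(w) has 3 cells with 2 SE-corners; essential set:

[(2, 1, 0), (2, 3, 1)]


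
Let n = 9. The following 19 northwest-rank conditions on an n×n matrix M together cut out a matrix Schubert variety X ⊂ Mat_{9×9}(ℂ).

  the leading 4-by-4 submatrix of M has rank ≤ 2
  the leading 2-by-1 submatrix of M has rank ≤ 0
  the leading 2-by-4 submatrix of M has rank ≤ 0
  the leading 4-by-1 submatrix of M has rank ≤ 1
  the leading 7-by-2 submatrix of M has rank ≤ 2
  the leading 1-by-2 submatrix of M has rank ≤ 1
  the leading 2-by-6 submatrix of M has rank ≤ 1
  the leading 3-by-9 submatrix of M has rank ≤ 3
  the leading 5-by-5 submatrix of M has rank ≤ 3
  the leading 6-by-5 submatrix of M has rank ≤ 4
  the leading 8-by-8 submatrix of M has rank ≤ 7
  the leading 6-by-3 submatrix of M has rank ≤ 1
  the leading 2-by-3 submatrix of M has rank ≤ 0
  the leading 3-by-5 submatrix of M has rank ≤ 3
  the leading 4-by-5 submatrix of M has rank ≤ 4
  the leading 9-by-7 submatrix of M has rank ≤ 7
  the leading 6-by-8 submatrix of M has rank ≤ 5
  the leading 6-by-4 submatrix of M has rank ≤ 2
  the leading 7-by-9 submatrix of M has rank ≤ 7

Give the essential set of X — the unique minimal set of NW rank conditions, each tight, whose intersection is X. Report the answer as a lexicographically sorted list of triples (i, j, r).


The tightest implied rank at each (i,j), from the 19 conditions:

  i=1: 0 0 0 0 1 1 1 1 1
  i=2: 0 0 0 0 1 1 2 2 2
  i=3: 1 1 1 1 2 2 3 3 3
  i=4: 1 1 1 2 3 3 4 4 4
  i=5: 1 1 1 2 3 4 5 5 5
  i=6: 1 1 1 2 3 4 5 5 6
  i=7: 1 2 2 3 4 5 6 6 7
  i=8: 1 2 3 4 5 6 7 7 8
  i=9: 1 2 3 4 5 6 7 8 9

reading off 1-entries of Δ²R: w = (5, 7, 1, 4, 6, 9, 2, 3, 8).

Fulton essential set (4 of the 16 Rothe cells):

[(2, 4, 0), (2, 6, 1), (6, 3, 1), (6, 8, 5)]


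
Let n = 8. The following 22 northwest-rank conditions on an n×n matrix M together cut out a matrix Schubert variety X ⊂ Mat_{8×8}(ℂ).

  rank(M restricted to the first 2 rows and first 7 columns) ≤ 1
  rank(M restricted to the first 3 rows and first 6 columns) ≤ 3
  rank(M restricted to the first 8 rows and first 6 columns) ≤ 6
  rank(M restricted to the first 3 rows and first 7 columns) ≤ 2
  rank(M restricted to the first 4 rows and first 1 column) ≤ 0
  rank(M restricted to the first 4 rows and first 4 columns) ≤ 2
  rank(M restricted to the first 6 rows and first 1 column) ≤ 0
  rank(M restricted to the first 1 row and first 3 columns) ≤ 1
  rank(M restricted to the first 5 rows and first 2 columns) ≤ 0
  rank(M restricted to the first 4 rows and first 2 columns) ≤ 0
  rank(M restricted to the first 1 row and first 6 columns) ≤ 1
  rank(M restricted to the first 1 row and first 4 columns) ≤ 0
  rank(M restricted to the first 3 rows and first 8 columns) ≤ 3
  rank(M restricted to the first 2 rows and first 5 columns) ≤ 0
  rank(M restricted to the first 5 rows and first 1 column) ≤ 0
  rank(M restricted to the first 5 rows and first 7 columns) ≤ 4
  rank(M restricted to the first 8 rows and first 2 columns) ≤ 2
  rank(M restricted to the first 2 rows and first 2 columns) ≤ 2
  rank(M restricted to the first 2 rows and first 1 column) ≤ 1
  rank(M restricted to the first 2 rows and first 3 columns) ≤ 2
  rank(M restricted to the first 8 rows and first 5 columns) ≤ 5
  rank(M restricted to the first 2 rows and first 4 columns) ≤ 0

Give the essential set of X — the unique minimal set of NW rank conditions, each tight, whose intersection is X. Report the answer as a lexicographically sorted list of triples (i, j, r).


The tightest implied rank at each (i,j), from the 22 conditions:

  i=1: 0, 0, 0, 0, 0, 1, 1, 1
  i=2: 0, 0, 0, 0, 0, 1, 1, 2
  i=3: 0, 0, 1, 1, 1, 2, 2, 3
  i=4: 0, 0, 1, 2, 2, 3, 3, 4
  i=5: 0, 0, 1, 2, 3, 4, 4, 5
  i=6: 0, 1, 2, 3, 4, 5, 5, 6
  i=7: 1, 2, 3, 4, 5, 6, 6, 7
  i=8: 1, 2, 3, 4, 5, 6, 7, 8

so w = (6, 8, 3, 4, 5, 2, 1, 7).

D(w) has 18 cells with 4 SE-corners; essential set:

[(2, 5, 0), (2, 7, 1), (5, 2, 0), (6, 1, 0)]


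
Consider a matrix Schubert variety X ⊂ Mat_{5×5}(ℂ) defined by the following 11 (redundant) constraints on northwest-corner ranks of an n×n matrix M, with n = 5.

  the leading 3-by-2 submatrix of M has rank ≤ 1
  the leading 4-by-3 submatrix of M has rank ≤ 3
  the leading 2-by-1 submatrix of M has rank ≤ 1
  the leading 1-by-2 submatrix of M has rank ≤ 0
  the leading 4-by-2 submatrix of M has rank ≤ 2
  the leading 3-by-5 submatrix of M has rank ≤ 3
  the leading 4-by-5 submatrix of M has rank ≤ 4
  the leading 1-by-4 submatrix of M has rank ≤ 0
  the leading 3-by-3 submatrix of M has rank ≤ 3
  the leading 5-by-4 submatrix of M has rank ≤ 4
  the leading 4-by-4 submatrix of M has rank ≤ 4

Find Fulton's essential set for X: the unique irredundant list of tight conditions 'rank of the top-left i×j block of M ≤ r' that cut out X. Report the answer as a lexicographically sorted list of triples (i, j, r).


Recovering R(i,j) via the rank-extension bound from the 11 conditions:

  row 1: 0, 0, 0, 0, 1
  row 2: 1, 1, 1, 1, 2
  row 3: 1, 1, 2, 2, 3
  row 4: 1, 2, 3, 3, 4
  row 5: 1, 2, 3, 4, 5

giving w = (5, 1, 3, 2, 4) via Δ²R.

D(w) has 5 cells with 2 SE-corners; essential set:

[(1, 4, 0), (3, 2, 1)]


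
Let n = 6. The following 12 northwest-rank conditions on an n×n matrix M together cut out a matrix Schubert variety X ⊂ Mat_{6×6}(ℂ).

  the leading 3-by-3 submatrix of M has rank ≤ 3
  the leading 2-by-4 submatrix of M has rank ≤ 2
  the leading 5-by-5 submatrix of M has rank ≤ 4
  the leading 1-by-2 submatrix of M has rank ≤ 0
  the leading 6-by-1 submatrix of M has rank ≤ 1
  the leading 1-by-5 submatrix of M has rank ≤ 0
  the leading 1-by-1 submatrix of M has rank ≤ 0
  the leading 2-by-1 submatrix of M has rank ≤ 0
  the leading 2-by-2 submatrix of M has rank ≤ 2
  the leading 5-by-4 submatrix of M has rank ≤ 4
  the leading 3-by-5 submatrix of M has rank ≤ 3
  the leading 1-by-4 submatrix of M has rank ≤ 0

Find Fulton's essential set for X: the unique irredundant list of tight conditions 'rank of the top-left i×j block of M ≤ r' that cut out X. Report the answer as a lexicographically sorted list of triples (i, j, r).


Computing R[i][j] = min implied NW-rank bound (n=6, 12 conditions):

  i=1: 0, 0, 0, 0, 0, 1
  i=2: 0, 1, 1, 1, 1, 2
  i=3: 1, 2, 2, 2, 2, 3
  i=4: 1, 2, 3, 3, 3, 4
  i=5: 1, 2, 3, 4, 4, 5
  i=6: 1, 2, 3, 4, 5, 6

hence w(1..6) = (6, 2, 1, 3, 4, 5).

|D(w)|=6, |Ess(w)|=2:

[(1, 5, 0), (2, 1, 0)]
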